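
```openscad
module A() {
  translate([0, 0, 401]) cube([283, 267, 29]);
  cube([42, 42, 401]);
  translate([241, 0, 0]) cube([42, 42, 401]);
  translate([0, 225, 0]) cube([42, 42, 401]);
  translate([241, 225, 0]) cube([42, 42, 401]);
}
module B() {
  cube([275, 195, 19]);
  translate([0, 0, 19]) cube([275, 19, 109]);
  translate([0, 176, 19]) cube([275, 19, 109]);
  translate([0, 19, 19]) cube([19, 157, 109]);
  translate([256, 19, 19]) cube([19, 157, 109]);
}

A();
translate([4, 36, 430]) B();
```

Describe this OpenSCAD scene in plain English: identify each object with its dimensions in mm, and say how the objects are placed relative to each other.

A is a simple wooden stool: a rectangular seat 283 mm (x) by 267 mm (y), 29 mm thick, top face at z = 430 mm, on four square legs, each 42×42 mm in cross-section. The legs rest on z = 0, each flush with a corner of the seat.

B is an open-topped rectangular box: outside dimensions 275×195×128 mm, with a uniform wall and base thickness of 19 mm. The base is a full 275×195 slab on the floor; four walls sit on top of the base. The front and back walls (the −y and +y sides) span the full width; the two side walls fit between them.

The open box is on top of the stool, centred.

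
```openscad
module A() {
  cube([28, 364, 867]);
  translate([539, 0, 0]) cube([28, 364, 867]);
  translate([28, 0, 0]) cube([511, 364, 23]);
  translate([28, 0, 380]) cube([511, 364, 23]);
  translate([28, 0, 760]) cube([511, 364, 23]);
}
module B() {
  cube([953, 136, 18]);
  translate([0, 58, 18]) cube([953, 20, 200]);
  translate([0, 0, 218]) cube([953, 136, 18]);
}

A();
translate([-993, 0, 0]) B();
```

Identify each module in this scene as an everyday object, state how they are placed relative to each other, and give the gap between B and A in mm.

The I-beam's nearest face is 40 mm from the bookshelf's −x face.

A is a bookshelf. B is an I-beam. The I-beam is on the floor beside the bookshelf on its −x side. The gap between the I-beam and the bookshelf is 40 mm.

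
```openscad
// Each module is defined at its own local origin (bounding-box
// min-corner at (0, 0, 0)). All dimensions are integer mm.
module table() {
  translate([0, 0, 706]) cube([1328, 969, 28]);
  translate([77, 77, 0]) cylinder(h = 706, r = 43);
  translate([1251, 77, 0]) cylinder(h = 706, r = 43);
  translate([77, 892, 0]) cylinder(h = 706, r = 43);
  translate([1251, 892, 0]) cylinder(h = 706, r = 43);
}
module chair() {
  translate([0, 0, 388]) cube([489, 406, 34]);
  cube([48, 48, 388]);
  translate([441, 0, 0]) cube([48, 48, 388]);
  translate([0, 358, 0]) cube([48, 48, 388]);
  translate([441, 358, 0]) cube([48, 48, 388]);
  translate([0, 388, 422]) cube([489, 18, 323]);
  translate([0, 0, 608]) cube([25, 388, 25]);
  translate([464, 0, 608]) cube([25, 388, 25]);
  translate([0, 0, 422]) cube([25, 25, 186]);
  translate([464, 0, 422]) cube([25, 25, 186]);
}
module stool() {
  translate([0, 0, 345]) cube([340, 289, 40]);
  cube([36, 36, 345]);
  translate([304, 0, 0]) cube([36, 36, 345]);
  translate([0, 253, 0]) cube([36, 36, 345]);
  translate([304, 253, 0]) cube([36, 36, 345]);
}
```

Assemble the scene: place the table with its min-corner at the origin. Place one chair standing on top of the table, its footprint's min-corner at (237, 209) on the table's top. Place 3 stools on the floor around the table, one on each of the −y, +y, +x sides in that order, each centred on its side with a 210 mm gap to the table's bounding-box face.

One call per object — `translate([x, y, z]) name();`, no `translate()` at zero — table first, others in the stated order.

table();
translate([237, 209, 734]) chair();
translate([494, -499, 0]) stool();
translate([494, 1179, 0]) stool();
translate([1538, 340, 0]) stool();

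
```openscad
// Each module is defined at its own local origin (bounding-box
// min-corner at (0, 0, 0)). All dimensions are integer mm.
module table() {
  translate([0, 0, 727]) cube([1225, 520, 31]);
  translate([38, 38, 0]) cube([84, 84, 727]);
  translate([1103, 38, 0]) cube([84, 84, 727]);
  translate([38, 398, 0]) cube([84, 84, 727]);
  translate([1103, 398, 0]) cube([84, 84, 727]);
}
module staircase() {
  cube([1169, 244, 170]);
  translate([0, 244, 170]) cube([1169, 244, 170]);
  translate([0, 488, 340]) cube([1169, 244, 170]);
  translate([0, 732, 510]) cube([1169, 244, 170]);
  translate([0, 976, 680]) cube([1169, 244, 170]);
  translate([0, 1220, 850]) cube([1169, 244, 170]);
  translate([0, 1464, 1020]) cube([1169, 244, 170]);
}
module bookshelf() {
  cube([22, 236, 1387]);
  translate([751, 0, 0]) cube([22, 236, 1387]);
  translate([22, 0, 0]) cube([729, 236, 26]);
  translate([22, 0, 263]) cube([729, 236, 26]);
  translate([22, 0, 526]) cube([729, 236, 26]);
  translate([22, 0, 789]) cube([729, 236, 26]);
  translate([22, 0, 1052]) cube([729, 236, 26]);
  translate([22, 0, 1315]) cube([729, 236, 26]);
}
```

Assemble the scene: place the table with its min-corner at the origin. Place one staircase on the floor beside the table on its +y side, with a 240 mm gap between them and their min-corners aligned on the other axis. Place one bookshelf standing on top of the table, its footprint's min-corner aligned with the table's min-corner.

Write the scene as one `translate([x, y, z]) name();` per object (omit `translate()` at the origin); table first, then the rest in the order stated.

table();
translate([0, 760, 0]) staircase();
translate([0, 0, 758]) bookshelf();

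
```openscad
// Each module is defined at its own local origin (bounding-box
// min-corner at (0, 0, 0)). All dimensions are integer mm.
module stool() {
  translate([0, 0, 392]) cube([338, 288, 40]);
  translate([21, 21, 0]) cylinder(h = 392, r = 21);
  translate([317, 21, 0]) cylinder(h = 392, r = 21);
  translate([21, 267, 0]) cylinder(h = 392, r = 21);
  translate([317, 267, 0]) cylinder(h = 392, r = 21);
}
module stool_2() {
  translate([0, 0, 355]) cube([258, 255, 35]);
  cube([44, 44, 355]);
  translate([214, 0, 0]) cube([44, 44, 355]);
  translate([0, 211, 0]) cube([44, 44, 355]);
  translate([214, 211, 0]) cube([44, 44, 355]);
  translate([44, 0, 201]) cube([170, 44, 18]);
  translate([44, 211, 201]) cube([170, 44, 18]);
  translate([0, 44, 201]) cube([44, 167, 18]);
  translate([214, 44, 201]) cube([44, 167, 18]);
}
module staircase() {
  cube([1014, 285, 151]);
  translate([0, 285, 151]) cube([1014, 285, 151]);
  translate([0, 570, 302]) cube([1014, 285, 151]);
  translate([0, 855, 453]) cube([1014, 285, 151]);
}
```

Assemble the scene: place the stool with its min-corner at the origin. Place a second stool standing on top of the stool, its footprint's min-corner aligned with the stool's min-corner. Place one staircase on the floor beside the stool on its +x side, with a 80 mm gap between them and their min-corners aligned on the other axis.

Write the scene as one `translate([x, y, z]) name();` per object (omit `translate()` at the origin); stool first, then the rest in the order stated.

stool();
translate([0, 0, 432]) stool_2();
translate([418, 0, 0]) staircase();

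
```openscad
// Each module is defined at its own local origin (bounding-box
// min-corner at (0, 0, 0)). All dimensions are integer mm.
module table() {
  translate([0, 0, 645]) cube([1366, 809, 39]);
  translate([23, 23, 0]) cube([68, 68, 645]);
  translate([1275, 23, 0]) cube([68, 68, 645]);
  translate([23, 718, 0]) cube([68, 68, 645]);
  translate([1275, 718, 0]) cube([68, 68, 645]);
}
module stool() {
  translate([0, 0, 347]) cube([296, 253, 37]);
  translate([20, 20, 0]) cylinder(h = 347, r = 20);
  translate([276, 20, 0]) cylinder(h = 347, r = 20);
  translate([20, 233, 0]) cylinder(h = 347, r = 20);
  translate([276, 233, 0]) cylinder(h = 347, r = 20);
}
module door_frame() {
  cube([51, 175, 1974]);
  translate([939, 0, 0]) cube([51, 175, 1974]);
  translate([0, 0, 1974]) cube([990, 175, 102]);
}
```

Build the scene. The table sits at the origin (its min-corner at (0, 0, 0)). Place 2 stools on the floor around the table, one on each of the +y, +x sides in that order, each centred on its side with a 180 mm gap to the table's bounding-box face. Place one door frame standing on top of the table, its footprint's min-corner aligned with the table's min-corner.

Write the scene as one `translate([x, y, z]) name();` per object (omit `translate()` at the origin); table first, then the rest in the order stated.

table();
translate([535, 989, 0]) stool();
translate([1546, 278, 0]) stool();
translate([0, 0, 684]) door_frame();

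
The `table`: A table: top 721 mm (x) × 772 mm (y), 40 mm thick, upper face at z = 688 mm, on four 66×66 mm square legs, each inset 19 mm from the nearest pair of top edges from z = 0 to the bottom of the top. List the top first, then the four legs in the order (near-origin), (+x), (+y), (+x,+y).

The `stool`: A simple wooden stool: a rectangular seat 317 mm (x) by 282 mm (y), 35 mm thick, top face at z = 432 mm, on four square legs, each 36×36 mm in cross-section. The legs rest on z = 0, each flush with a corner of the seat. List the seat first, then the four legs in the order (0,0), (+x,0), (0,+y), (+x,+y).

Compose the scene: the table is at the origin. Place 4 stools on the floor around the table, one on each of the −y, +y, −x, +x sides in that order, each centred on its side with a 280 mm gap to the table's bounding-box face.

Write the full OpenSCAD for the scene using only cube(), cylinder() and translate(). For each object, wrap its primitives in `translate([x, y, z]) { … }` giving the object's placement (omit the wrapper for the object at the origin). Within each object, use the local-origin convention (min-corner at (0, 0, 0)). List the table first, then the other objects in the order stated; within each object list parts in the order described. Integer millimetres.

translate([0, 0, 648]) cube([721, 772, 40]);
translate([19, 19, 0]) cube([66, 66, 648]);
translate([636, 19, 0]) cube([66, 66, 648]);
translate([19, 687, 0]) cube([66, 66, 648]);
translate([636, 687, 0]) cube([66, 66, 648]);
translate([202, -562, 0]) {
  translate([0, 0, 397]) cube([317, 282, 35]);
  cube([36, 36, 397]);
  translate([281, 0, 0]) cube([36, 36, 397]);
  translate([0, 246, 0]) cube([36, 36, 397]);
  translate([281, 246, 0]) cube([36, 36, 397]);
}
translate([202, 1052, 0]) {
  translate([0, 0, 397]) cube([317, 282, 35]);
  cube([36, 36, 397]);
  translate([281, 0, 0]) cube([36, 36, 397]);
  translate([0, 246, 0]) cube([36, 36, 397]);
  translate([281, 246, 0]) cube([36, 36, 397]);
}
translate([-597, 245, 0]) {
  translate([0, 0, 397]) cube([317, 282, 35]);
  cube([36, 36, 397]);
  translate([281, 0, 0]) cube([36, 36, 397]);
  translate([0, 246, 0]) cube([36, 36, 397]);
  translate([281, 246, 0]) cube([36, 36, 397]);
}
translate([1001, 245, 0]) {
  translate([0, 0, 397]) cube([317, 282, 35]);
  cube([36, 36, 397]);
  translate([281, 0, 0]) cube([36, 36, 397]);
  translate([0, 246, 0]) cube([36, 36, 397]);
  translate([281, 246, 0]) cube([36, 36, 397]);
}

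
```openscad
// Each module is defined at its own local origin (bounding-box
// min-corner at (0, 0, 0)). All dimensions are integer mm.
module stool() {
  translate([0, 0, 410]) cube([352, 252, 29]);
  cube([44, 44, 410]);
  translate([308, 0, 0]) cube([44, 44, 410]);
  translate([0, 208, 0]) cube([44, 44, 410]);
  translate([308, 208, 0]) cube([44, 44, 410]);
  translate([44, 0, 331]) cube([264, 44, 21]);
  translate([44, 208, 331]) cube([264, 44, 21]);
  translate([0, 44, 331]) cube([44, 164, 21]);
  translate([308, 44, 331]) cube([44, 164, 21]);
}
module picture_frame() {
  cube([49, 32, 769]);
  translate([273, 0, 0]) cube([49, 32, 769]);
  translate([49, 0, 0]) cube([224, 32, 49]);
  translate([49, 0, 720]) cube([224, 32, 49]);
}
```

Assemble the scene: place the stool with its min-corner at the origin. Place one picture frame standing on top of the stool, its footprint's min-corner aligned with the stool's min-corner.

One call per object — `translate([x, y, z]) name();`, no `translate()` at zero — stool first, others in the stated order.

stool();
translate([0, 0, 439]) picture_frame();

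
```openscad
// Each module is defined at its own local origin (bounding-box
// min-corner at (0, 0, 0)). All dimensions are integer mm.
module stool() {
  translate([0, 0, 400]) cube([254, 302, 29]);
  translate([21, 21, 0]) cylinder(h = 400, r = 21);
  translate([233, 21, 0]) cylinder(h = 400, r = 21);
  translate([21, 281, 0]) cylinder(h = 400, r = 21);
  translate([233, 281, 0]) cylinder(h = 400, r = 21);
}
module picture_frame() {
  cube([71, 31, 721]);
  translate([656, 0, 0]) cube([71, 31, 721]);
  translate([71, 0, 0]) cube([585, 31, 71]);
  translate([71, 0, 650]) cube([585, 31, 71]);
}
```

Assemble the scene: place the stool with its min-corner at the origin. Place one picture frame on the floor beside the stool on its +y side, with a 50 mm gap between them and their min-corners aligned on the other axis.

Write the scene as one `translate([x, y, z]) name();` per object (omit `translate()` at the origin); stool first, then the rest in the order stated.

stool();
translate([0, 352, 0]) picture_frame();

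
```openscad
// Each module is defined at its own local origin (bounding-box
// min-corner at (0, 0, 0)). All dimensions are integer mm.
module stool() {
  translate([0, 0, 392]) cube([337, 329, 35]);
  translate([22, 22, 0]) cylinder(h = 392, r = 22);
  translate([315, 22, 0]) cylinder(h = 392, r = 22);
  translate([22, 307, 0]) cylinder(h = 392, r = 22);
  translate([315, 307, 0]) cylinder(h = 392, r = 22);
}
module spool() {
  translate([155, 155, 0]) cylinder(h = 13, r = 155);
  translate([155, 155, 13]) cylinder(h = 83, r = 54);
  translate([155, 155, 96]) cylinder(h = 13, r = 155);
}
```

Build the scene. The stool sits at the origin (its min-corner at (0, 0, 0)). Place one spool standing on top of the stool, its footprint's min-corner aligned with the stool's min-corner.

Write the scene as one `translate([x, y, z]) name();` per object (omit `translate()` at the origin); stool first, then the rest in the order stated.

stool();
translate([0, 0, 427]) spool();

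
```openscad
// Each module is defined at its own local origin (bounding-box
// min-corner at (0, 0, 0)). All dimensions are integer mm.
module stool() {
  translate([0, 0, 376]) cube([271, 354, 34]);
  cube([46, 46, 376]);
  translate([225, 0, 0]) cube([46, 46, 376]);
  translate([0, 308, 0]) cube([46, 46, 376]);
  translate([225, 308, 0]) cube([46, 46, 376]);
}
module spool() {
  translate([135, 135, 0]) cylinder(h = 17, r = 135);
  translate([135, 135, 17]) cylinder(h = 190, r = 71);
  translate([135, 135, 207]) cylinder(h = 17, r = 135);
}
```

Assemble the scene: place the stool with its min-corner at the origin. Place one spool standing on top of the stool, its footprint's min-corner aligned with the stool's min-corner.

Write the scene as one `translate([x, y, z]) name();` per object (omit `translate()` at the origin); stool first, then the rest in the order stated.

stool();
translate([0, 0, 410]) spool();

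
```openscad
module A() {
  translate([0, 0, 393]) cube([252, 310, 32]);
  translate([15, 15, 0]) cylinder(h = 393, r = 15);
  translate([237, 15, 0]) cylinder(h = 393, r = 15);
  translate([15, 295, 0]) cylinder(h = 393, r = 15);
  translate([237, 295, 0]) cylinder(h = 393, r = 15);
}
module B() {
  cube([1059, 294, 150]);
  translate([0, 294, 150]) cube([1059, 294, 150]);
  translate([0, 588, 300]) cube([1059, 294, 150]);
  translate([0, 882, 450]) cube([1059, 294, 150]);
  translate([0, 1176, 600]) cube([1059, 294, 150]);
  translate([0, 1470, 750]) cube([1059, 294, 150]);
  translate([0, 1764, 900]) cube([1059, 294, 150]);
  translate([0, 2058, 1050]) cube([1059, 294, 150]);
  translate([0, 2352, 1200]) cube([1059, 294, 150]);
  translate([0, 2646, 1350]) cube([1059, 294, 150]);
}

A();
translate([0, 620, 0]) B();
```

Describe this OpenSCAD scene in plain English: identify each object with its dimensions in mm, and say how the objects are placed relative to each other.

A is a simple wooden stool: a rectangular seat 252 mm (x) by 310 mm (y), 32 mm thick, top face at z = 425 mm, on four round legs, each 30 mm in diameter. The legs rest on z = 0, each leg's axis is inset half a diameter from the nearest pair of seat edges (so the leg's bounding box is flush with the corner).

B is a straight staircase of 10 solid steps. Each step is 1059 mm wide (x), 294 mm deep (y, the going) and 150 mm tall (the rise). The first step rests on the floor; each subsequent step sits one going further in +y and one rise higher in +z, directly behind and above the previous step with no overlap.

The staircase is on the floor beside the stool on its +y side.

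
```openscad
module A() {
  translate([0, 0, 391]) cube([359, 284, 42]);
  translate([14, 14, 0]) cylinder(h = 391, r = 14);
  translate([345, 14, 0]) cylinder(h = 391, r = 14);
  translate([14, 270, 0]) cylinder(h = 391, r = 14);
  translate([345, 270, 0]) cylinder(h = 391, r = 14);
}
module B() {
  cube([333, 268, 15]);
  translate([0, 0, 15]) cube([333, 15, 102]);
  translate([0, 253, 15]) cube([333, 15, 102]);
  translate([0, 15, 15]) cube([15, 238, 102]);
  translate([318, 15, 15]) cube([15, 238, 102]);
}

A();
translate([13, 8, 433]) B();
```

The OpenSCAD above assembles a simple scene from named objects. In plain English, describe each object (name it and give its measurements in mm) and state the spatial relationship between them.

A is a four-legged stool. The seat is 359×284 mm, 42 mm thick, top at z = 433 mm. It stands on four round legs, each 28 mm in diameter, from z = 0 to the seat underside, each leg's axis is inset half a diameter from the nearest pair of seat edges (so the leg's bounding box is flush with the corner).

B is an open storage box with external size 333×268×117 mm and wall thickness 15 mm (the base is also 15 mm thick). The base covers the whole footprint; the four walls stand on the base, with the y-facing walls full-width and the x-facing walls fitting between their inner faces.

The open box is on top of the stool, centred.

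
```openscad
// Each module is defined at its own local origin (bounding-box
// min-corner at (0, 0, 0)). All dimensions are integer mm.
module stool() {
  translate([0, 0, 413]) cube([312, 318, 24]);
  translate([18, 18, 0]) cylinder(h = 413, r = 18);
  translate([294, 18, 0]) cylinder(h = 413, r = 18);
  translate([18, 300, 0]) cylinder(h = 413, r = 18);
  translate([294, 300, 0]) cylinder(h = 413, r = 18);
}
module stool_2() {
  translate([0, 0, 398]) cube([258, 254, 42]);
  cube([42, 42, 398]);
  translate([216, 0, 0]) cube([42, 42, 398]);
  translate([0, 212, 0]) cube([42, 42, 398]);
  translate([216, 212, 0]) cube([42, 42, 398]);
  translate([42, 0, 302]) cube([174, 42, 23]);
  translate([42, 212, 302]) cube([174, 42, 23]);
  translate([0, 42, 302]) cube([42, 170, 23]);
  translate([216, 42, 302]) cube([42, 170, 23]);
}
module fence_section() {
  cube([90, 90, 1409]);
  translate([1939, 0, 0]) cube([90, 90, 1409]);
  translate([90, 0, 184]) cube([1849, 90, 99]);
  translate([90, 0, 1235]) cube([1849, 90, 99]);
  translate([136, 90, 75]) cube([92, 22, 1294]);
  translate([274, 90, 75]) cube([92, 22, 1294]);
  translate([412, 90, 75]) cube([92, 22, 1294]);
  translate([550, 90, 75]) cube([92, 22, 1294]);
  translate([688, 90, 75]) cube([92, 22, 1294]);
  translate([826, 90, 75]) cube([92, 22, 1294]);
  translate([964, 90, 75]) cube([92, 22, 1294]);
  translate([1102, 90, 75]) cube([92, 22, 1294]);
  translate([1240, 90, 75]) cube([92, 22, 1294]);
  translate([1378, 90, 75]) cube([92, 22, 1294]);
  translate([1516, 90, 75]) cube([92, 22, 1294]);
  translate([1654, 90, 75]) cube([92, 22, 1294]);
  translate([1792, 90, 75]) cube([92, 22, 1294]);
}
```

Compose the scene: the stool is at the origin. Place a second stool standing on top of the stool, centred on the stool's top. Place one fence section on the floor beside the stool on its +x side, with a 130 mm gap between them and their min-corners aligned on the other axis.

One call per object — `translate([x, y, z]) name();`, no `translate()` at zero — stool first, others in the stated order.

stool();
translate([27, 32, 437]) stool_2();
translate([442, 0, 0]) fence_section();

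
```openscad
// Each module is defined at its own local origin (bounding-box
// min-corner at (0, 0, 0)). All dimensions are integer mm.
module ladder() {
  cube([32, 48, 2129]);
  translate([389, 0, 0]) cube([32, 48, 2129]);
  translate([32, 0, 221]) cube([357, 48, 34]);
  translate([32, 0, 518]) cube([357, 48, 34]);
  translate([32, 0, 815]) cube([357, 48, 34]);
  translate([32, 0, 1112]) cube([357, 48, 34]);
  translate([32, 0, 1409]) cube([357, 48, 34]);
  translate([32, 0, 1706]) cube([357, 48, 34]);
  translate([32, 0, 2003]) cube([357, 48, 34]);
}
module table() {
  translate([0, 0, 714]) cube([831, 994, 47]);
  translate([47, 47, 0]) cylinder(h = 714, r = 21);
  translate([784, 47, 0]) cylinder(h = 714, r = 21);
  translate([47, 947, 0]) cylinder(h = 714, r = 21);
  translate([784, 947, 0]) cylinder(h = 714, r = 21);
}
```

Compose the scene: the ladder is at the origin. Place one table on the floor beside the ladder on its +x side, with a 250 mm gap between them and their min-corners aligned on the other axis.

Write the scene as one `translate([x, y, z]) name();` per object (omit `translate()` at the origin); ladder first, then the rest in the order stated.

ladder();
translate([671, 0, 0]) table();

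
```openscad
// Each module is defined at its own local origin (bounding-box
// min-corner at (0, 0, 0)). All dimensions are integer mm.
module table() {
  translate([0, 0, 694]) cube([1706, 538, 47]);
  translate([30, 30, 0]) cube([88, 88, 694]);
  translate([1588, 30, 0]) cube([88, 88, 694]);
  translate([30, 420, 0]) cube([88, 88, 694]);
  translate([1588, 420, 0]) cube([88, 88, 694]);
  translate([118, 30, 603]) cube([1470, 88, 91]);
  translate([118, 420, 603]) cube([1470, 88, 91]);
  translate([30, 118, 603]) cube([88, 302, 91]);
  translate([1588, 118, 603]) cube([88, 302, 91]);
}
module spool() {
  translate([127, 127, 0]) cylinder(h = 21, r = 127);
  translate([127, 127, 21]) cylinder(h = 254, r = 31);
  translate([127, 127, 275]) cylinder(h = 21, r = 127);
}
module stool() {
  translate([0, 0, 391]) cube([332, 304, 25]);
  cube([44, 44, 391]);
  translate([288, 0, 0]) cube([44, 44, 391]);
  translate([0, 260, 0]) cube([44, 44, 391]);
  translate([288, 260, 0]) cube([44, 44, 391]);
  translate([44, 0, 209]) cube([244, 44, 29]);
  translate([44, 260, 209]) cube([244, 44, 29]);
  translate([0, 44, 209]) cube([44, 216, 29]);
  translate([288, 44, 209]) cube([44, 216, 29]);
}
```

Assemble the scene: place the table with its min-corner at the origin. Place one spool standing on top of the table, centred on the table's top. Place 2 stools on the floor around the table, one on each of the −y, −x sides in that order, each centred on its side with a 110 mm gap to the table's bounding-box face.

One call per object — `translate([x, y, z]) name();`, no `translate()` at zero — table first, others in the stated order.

table();
translate([726, 142, 741]) spool();
translate([687, -414, 0]) stool();
translate([-442, 117, 0]) stool();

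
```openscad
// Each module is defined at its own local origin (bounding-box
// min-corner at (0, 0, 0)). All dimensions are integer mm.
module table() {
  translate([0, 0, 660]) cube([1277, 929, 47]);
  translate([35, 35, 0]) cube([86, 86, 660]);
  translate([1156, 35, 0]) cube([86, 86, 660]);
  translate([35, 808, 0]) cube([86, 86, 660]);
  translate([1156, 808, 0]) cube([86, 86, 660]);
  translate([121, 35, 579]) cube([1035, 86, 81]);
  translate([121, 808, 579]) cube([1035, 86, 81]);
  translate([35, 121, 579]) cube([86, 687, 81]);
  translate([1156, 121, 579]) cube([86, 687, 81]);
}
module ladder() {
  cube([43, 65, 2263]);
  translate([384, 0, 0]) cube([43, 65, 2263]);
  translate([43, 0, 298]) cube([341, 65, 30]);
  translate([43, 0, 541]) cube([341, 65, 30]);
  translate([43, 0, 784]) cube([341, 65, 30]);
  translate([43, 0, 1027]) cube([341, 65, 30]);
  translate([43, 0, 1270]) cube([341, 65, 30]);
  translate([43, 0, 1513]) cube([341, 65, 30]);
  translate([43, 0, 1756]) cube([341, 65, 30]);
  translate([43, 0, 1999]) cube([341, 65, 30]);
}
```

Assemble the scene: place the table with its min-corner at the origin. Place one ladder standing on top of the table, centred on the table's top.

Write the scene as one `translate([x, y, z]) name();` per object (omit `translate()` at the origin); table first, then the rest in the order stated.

table();
translate([425, 432, 707]) ladder();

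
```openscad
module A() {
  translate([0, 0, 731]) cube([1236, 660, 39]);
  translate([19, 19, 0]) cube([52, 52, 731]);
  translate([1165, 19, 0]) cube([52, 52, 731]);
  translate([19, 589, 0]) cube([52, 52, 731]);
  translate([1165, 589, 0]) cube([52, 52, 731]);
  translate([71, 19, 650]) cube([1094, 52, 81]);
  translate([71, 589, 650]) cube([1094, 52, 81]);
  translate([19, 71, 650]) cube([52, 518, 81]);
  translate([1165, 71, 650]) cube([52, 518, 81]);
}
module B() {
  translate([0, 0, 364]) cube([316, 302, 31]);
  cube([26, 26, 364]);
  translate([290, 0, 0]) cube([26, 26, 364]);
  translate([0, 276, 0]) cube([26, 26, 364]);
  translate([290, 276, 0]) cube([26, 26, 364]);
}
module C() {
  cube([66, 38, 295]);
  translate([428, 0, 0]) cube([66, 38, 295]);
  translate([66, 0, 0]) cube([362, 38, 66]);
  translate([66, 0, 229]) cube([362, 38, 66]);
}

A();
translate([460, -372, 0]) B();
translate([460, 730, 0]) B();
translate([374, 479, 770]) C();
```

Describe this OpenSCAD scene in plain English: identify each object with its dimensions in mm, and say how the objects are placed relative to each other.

A is a rectangular dining table. The top is 1236×660×39 mm with its upper surface at z = 770 mm. It stands on four 52×52 mm square legs, each inset 19 mm from the nearest pair of top edges, running from the floor to the underside of the top. Four apron rails, 52 mm thick and 81 mm tall, run between adjacent legs with their top edges flush with the underside of the top and their outer faces flush with the legs' outer faces.

B is a four-legged stool. The seat is 316×302 mm, 31 mm thick, top at z = 395 mm. It stands on four square legs, each 26×26 mm in cross-section, from z = 0 to the seat underside, each flush with a corner of the seat.

C is a rectangular picture frame lying in the x–z plane (depth along y). The opening is 362 mm wide (x) by 163 mm tall (z), surrounded by a border 66 mm wide on all four sides. The frame is 38 mm deep and is made of two full-height vertical stiles with two horizontal rails fitted between them.

Two stools sit around the table at the −y, +y sides. The picture frame is on top of the table.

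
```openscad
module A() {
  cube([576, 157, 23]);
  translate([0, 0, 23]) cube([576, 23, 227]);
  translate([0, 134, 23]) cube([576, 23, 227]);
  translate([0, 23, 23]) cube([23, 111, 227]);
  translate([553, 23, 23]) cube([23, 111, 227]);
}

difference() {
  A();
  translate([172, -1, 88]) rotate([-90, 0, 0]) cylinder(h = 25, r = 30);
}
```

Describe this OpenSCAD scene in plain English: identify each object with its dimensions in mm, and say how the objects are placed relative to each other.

A is an open storage box with external size 576×157×250 mm and wall thickness 23 mm (the base is also 23 mm thick). The base covers the whole footprint; the four walls stand on the base, with the y-facing walls full-width and the x-facing walls fitting between their inner faces.

The open box has a circular hole of radius 30 mm through its front wall, centred at (x = 172, z = 88).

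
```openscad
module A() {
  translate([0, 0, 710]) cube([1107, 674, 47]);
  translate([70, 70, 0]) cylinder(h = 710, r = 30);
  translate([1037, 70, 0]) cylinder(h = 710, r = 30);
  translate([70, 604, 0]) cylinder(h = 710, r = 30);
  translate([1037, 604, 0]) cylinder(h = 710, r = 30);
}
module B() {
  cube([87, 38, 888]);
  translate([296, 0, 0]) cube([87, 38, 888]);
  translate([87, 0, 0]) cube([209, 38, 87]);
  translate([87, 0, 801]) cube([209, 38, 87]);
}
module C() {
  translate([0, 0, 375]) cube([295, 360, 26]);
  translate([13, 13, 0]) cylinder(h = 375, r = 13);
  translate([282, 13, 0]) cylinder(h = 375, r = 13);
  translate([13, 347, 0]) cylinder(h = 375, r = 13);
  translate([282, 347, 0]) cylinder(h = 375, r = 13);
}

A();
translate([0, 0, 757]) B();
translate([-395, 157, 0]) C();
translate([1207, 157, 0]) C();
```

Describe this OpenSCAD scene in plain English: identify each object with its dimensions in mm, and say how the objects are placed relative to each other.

A is a table: top 1107 mm (x) × 674 mm (y), 47 mm thick, upper face at z = 757 mm, on four round legs of 60 mm diameter, each leg's bounding box inset 40 mm from the nearest pair of top edges, running from z = 0 to the bottom of the top.

B is a rectangular picture frame lying in the x–z plane (depth along y). The opening is 209 mm wide (x) by 714 mm tall (z), surrounded by a border 87 mm wide on all four sides. The frame is 38 mm deep and is made of two full-height vertical stiles with two horizontal rails fitted between them.

C is a four-legged stool. The seat is 295×360 mm, 26 mm thick, top at z = 401 mm. It stands on four round legs, each 26 mm in diameter, from z = 0 to the seat underside, each leg's axis is inset half a diameter from the nearest pair of seat edges (so the leg's bounding box is flush with the corner).

The picture frame is on top of the table. Two stools sit around the table at the −x, +x sides.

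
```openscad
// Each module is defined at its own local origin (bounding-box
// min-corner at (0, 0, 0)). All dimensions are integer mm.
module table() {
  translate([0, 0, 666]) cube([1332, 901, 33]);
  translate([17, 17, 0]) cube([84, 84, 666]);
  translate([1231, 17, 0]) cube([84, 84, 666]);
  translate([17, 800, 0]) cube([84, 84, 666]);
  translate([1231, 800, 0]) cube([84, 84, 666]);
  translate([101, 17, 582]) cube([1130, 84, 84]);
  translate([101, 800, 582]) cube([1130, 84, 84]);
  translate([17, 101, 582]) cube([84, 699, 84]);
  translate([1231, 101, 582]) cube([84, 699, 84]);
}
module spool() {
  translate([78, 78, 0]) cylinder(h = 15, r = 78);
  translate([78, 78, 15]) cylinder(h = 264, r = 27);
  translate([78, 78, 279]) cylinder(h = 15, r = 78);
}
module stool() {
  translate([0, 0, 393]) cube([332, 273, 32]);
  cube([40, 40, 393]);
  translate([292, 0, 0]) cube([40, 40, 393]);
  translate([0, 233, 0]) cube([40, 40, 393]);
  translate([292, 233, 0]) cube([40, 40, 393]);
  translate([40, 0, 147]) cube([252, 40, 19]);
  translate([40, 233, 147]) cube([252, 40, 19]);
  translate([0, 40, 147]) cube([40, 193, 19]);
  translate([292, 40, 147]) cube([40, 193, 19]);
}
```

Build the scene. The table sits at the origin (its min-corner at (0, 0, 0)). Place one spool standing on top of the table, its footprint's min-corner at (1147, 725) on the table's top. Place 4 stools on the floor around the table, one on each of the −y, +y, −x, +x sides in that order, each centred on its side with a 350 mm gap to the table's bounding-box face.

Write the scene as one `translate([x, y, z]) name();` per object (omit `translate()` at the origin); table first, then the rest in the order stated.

table();
translate([1147, 725, 699]) spool();
translate([500, -623, 0]) stool();
translate([500, 1251, 0]) stool();
translate([-682, 314, 0]) stool();
translate([1682, 314, 0]) stool();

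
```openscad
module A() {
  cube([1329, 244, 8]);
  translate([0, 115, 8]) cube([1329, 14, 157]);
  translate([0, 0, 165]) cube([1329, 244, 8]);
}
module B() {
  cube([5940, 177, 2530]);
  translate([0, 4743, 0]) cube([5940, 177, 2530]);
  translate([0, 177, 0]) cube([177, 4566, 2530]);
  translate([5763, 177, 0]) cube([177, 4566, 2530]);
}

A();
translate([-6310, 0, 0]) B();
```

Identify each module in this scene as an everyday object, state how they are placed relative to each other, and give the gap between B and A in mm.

A is an I-beam. B is a house frame. The house frame is on the floor beside the I-beam on its −x side. The gap between the house frame and the I-beam is 370 mm.

The house frame's nearest face is 370 mm from the I-beam's −x face.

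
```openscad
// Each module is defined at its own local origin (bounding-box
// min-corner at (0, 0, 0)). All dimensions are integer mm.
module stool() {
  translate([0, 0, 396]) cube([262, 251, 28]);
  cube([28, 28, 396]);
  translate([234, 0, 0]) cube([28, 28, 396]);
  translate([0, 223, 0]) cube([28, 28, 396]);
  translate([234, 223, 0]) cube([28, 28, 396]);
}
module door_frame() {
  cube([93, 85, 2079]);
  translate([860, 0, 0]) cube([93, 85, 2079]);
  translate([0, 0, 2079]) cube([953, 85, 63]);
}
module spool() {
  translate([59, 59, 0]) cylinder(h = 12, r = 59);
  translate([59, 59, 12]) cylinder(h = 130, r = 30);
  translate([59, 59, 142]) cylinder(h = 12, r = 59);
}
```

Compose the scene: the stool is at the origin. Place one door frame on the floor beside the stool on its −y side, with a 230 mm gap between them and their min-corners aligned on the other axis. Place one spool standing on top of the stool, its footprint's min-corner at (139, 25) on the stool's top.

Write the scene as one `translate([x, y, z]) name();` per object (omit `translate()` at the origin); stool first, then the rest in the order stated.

stool();
translate([0, -315, 0]) door_frame();
translate([139, 25, 424]) spool();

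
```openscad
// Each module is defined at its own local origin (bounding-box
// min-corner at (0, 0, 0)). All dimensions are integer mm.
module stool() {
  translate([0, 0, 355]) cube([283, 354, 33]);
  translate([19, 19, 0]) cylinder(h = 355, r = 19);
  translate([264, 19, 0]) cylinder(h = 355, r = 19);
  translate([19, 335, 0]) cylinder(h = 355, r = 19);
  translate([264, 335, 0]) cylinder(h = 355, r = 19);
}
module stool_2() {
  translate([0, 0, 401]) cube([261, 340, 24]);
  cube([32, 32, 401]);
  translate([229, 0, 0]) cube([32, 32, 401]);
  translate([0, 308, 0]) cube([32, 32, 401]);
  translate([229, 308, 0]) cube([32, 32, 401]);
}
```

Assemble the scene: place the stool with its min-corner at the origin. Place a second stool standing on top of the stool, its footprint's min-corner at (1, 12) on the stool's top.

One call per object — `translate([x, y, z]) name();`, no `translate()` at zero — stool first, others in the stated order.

stool();
translate([1, 12, 388]) stool_2();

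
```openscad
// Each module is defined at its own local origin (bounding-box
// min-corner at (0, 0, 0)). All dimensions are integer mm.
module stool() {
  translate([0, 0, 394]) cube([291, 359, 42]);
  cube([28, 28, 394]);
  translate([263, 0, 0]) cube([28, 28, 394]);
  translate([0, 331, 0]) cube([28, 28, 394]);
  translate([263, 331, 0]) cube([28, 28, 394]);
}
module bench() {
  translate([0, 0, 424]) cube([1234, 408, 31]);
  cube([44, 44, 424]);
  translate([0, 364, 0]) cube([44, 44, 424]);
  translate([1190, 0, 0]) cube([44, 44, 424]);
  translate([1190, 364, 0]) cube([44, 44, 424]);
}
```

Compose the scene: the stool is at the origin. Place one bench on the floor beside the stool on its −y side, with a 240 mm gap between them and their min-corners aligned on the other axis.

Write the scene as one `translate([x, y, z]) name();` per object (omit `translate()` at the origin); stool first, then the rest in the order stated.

stool();
translate([0, -648, 0]) bench();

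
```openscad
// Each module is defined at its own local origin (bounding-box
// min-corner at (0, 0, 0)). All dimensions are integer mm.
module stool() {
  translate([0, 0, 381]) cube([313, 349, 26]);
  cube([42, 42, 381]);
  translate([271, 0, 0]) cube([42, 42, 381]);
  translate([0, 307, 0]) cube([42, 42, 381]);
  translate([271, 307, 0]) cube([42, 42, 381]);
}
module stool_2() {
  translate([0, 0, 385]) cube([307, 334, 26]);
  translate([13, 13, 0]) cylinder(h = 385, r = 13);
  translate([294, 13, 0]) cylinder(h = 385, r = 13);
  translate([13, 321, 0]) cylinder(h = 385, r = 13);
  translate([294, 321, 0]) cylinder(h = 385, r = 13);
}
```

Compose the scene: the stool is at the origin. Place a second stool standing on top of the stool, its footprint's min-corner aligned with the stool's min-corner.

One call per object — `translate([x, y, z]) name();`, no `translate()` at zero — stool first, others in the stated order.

stool();
translate([0, 0, 407]) stool_2();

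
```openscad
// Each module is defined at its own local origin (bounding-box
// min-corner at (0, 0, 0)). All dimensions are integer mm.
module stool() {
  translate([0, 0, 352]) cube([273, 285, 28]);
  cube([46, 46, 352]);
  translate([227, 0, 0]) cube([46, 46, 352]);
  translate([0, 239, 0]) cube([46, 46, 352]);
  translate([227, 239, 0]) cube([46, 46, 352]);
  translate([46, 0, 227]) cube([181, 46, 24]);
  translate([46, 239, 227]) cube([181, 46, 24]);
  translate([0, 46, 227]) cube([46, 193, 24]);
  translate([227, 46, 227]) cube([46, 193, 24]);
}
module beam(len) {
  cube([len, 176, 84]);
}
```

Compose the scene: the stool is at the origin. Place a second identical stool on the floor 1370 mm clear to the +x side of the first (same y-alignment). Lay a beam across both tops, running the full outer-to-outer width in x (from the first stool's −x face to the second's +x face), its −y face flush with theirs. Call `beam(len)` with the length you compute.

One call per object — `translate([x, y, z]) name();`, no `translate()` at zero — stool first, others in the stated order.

stool();
translate([1643, 0, 0]) stool();
translate([0, 0, 380]) beam(1916);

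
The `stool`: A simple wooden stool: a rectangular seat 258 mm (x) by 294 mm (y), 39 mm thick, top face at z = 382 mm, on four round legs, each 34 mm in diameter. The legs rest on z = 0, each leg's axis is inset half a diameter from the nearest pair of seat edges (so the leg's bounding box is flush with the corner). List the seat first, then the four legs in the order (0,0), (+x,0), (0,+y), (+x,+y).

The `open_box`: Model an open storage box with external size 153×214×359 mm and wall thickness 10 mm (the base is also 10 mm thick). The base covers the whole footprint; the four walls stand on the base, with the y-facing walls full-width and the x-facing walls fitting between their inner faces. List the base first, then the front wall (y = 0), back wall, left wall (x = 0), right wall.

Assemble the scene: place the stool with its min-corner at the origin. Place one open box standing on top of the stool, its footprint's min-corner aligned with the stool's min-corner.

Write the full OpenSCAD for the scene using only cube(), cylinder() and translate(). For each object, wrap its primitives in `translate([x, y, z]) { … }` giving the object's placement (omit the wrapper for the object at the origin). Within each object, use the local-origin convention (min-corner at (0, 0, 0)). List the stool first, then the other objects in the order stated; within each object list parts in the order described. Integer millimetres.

translate([0, 0, 343]) cube([258, 294, 39]);
translate([17, 17, 0]) cylinder(h = 343, r = 17);
translate([241, 17, 0]) cylinder(h = 343, r = 17);
translate([17, 277, 0]) cylinder(h = 343, r = 17);
translate([241, 277, 0]) cylinder(h = 343, r = 17);
translate([0, 0, 382]) {
  cube([153, 214, 10]);
  translate([0, 0, 10]) cube([153, 10, 349]);
  translate([0, 204, 10]) cube([153, 10, 349]);
  translate([0, 10, 10]) cube([10, 194, 349]);
  translate([143, 10, 10]) cube([10, 194, 349]);
}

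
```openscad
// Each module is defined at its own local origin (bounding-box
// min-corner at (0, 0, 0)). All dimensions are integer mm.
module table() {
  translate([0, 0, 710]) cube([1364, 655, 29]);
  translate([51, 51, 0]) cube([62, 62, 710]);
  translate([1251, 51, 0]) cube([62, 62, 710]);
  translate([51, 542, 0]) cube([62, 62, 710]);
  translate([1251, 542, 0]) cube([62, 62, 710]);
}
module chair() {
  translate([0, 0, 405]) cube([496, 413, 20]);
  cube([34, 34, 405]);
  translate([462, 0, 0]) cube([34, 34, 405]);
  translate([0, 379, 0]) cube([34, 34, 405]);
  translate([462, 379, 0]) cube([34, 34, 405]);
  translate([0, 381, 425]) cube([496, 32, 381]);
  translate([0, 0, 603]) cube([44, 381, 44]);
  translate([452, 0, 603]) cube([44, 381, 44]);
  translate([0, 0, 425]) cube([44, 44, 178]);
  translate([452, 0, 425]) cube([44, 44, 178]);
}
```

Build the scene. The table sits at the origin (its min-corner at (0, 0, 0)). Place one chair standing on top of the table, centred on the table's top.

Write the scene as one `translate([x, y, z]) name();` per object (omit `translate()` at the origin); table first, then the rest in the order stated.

table();
translate([434, 121, 739]) chair();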